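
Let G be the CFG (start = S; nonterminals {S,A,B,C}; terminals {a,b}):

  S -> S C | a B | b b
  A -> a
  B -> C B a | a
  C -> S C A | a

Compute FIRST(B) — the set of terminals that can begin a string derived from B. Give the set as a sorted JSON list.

FIRST sets, iterate to fixpoint:
[1]
  A via A→a: +{a}
  B via B→a: +{a}
  C via C→a: +{a}
  S via S→a B: +{a}
  S via S→b b: +{b}
  FIRST[S]={a,b}  FIRST[A]={a}  FIRST[B]={a}  FIRST[C]={a}
[2]
  C via C→S C A: +{b}
  FIRST[S]={a,b}  FIRST[A]={a}  FIRST[B]={a}  FIRST[C]={a,b}
[3]
  B via B→C B a: +{b}
  FIRST[S]={a,b}  FIRST[A]={a}  FIRST[B]={a,b}  FIRST[C]={a,b}
[4] — fixpoint
  FIRST[S]={a,b}  FIRST[A]={a}  FIRST[B]={a,b}  FIRST[C]={a,b}

FIRST(B) = ["a", "b"]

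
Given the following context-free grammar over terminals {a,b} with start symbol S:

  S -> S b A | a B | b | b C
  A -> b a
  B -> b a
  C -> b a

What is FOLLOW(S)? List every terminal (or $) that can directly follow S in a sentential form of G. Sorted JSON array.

Compute FIRST by fixpoint:
round 1:
  A via A→b a: +{b}
  B via B→b a: +{b}
  C via C→b a: +{b}
  S via S→a B: +{a}
  S via S→b: +{b}
  FIRST[S]={a,b}  FIRST[A]={b}  FIRST[B]={b}  FIRST[C]={b}
round 2: (stable)
  FIRST[S]={a,b}  FIRST[A]={b}  FIRST[B]={b}  FIRST[C]={b}

FOLLOW sets:
seed FOLLOW(S) with $
[1]
  S→S b A: FOLLOW(S) ⊇ FIRST(b) = {b}; new: +{b}
  S→S b A: FOLLOW(A) ⊇ FOLLOW(S) ⊇ {$,b}; new: +{$,b}
  S→a B: FOLLOW(B) ⊇ FOLLOW(S) ⊇ {$,b}; new: +{$,b}
  S→b C: FOLLOW(C) ⊇ FOLLOW(S) ⊇ {$,b}; new: +{$,b}
  FOLLOW[S]={$,b}  FOLLOW[A]={$,b}  FOLLOW[B]={$,b}  FOLLOW[C]={$,b}
[2] done
  FOLLOW[S]={$,b}  FOLLOW[A]={$,b}  FOLLOW[B]={$,b}  FOLLOW[C]={$,b}

FOLLOW(S) = ["$", "b"]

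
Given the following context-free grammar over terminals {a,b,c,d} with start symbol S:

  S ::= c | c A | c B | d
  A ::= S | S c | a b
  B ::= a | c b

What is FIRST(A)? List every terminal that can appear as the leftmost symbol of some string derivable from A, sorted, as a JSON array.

Compute FIRST by fixpoint:
round 1:
  A via A→a b: +{a}
  B via B→a: +{a}
  B via B→c b: +{c}
  S via S→c: +{c}
  S via S→d: +{d}
  S: {c,d}  A: {a}  B: {a,c}
round 2:
  A via A→S: +{c,d}
  S: {c,d}  A: {a,c,d}  B: {a,c}
round 3: (no change)
  S: {c,d}  A: {a,c,d}  B: {a,c}

FIRST(A) = ["a", "c", "d"]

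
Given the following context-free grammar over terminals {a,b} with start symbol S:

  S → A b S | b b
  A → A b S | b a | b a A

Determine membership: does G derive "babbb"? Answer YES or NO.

CNF form of G:
  S -> A X4 | T0 T0
  A -> A X2 | T0 T1 | T0 X3
  T0 -> b
  T1 -> a
  X2 -> T0 S
  X3 -> T1 A
  X4 -> T0 S

CYK table (by increasing span):
  [0..0]={T0}  "b"  orig:{}
  [1..1]={T1}  "a"  orig:{}
  [2..2]={T0}  "b"  orig:{}
  [3..3]={T0}  "b"  orig:{}
  [4..4]={T0}  "b"  orig:{}
  [0..1]={A}  "ba"
  [1..2]=∅  "ab"
  [2..3]={S}  "bb"
  [3..4]={S}  "bb"
  [0..2]=∅  "bab"
  [1..3]=∅  "abb"
  [2..4]={X2,X4}  "bbb"  orig:{}
  [0..3]=∅  "babb"
  [1..4]=∅  "abbb"
  [0..4]={A,S}  "babbb"

S ∈ T[0,4] ⇒ YES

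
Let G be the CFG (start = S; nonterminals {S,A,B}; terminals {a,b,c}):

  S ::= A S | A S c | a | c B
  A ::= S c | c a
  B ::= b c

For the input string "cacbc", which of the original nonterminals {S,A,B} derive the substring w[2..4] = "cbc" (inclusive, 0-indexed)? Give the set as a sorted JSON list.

Convert to CNF:
  S -> A S | A X3 | T0 B | a
  A -> S T0 | T0 T1
  B -> T2 T0
  T0 -> c
  T1 -> a
  T2 -> b
  X3 -> S T0

Fill CYK table bottom-up, restricted to cells inside w[2..4]:
  cell(2,2) c: {T0}  orig:{}
  cell(3,3) b: {T2}  orig:{}
  cell(4,4) c: {T0}  orig:{}
  cell(2,3) cb: ∅
  cell(3,4) bc: {B}
  cell(2,4) cbc: {S}

Original NTs in T[2,4] deriving "cbc": ["S"]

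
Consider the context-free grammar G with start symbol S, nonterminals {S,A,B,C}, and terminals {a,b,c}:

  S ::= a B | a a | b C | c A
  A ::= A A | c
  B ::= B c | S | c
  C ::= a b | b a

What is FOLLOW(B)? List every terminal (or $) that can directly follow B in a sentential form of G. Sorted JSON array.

FIRST iteration:
round 1:
  A via A→c: +{c}
  B via B→c: +{c}
  C via C→a b: +{a}
  C via C→b a: +{b}
  S via S→a B: +{a}
  S via S→b C: +{b}
  S via S→c A: +{c}
  S: {a,b,c}  A: {c}  B: {c}  C: {a,b}
round 2:
  B via B→S: +{a,b}
  S: {a,b,c}  A: {c}  B: {a,b,c}  C: {a,b}
round 3: — fixpoint
  S: {a,b,c}  A: {c}  B: {a,b,c}  C: {a,b}

FOLLOW sets:
seed FOLLOW(S) with $
iter 1:
  A→A A: FOLLOW(A) ⊇ FIRST(A) = {c}; new: +{c}
  B→B c: FOLLOW(B) ⊇ FIRST(c) = {c}; new: +{c}
  B→S: FOLLOW(S) ⊇ FOLLOW(B) ⊇ {c}; new: +{c}
  S→a B: FOLLOW(B) ⊇ FOLLOW(S) ⊇ {$,c}; new: +{$}
  S→b C: FOLLOW(C) ⊇ FOLLOW(S) ⊇ {$,c}; new: +{$,c}
  S→c A: FOLLOW(A) ⊇ FOLLOW(S) ⊇ {$,c}; new: +{$}
  FOLLOW[S]={$,c}  FOLLOW[A]={$,c}  FOLLOW[B]={$,c}  FOLLOW[C]={$,c}
iter 2: (stable)
  FOLLOW[S]={$,c}  FOLLOW[A]={$,c}  FOLLOW[B]={$,c}  FOLLOW[C]={$,c}

FOLLOW(B) = ["$", "c"]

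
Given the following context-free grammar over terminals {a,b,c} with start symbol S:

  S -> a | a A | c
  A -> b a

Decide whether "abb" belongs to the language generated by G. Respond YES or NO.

Convert to CNF:
  S -> T1 A | a | c
  A -> T0 T1
  T0 -> b
  T1 -> a

CYK table (by increasing span):
  [0..0]={S,T1}  "a"  orig:{S}
  [1..1]={T0}  "b"  orig:{}
  [2..2]={T0}  "b"  orig:{}
  [0..1]=∅  "ab"
  [1..2]=∅  "bb"
  [0..2]=∅  "abb"

S ∉ T[0,2] ⇒ NO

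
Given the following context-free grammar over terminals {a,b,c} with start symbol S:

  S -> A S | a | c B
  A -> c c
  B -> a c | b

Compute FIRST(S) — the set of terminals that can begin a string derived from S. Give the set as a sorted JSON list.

Compute FIRST by fixpoint:
round 1:
  A via A→c c: +{c}
  B via B→a c: +{a}
  B via B→b: +{b}
  S via S→A S: +{c}
  S via S→a: +{a}
  S: {a,c}  A: {c}  B: {a,b}
round 2: — fixpoint
  S: {a,c}  A: {c}  B: {a,b}

FIRST(S) = ["a", "c"]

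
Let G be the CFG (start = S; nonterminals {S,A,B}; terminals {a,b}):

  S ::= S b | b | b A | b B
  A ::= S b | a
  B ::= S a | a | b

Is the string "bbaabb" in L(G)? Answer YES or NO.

CNF form of G:
  S -> S T0 | T0 A | T0 B | b
  A -> S T0 | a
  B -> S T1 | a | b
  T0 -> b
  T1 -> a

Fill CYK table bottom-up:
  cell(0,0) b: {B,S,T0}  orig:{B,S}
  cell(1,1) b: {B,S,T0}  orig:{B,S}
  cell(2,2) a: {A,B,T1}  orig:{A,B}
  cell(3,3) a: {A,B,T1}  orig:{A,B}
  cell(4,4) b: {B,S,T0}  orig:{B,S}
  cell(5,5) b: {B,S,T0}  orig:{B,S}
  cell(0,1) bb: {A,S}
  cell(1,2) ba: {B,S}
  cell(2,3) aa: ∅
  cell(3,4) ab: ∅
  cell(4,5) bb: {A,S}
  cell(0,2) bba: {B,S}
  cell(1,3) baa: {B}
  cell(2,4) aab: ∅
  cell(3,5) abb: ∅
  cell(0,3) bbaa: {B,S}
  cell(1,4) baab: ∅
  cell(2,5) aabb: ∅
  cell(0,4) bbaab: {A,S}
  cell(1,5) baabb: ∅
  cell(0,5) bbaabb: {A,S}

S ∈ T[0,5] ⇒ YES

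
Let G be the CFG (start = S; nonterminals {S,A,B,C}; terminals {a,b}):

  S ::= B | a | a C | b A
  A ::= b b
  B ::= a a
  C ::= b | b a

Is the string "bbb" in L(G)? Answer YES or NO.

CNF form of G:
  S -> T0 A | T1 C | T1 T1 | a
  A -> T0 T0
  B -> T1 T1
  C -> T0 T1 | b
  T0 -> b
  T1 -> a

CYK fill:
  [0..0]={C,T0}  "b"  orig:{C}
  [1..1]={C,T0}  "b"  orig:{C}
  [2..2]={C,T0}  "b"  orig:{C}
  [0..1]={A}  "bb"
  [1..2]={A}  "bb"
  [0..2]={S}  "bbb"

S ∈ T[0,2] ⇒ YES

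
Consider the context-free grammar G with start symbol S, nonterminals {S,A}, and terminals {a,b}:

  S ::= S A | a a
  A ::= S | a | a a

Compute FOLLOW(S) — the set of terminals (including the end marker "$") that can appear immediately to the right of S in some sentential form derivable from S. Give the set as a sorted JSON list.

FIRST iteration:
pass 1:
  A via A→a: +{a}
  S via S→a a: +{a}
  FIRST(S)={a}  FIRST(A)={a}
pass 2: — fixpoint
  FIRST(S)={a}  FIRST(A)={a}

FOLLOW iteration:
FOLLOW(S) := {$}
[1]
  S→S A: FOLLOW(S) ⊇ FIRST(A) = {a}; new: +{a}
  S→S A: FOLLOW(A) ⊇ FOLLOW(S) ⊇ {$,a}; new: +{$,a}
  FOLLOW(S)={$,a}  FOLLOW(A)={$,a}
[2] — fixpoint
  FOLLOW(S)={$,a}  FOLLOW(A)={$,a}

FOLLOW(S) = ["$", "a"]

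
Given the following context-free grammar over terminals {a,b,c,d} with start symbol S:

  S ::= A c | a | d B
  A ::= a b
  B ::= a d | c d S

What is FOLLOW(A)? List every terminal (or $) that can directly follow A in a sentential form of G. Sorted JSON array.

Compute FIRST by fixpoint:
[1]
  A via A→a b: +{a}
  B via B→a d: +{a}
  B via B→c d S: +{c}
  S via S→A c: +{a}
  S via S→d B: +{d}
  FIRST(S)={a,d}  FIRST(A)={a}  FIRST(B)={a,c}
[2] done
  FIRST(S)={a,d}  FIRST(A)={a}  FIRST(B)={a,c}

FOLLOW sets:
seed FOLLOW(S) with $
round 1:
  S→A c: FOLLOW(A) ⊇ FIRST(c) = {c}; new: +{c}
  S→d B: FOLLOW(B) ⊇ FOLLOW(S) ⊇ {$}; new: +{$}
  FOLLOW[S]={$}  FOLLOW[A]={c}  FOLLOW[B]={$}
round 2: done
  FOLLOW[S]={$}  FOLLOW[A]={c}  FOLLOW[B]={$}

FOLLOW(A) = ["c"]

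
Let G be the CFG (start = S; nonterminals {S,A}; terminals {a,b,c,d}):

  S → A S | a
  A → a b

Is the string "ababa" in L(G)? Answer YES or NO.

CNF form of G:
  S -> A S | a
  A -> T0 T1
  T0 -> a
  T1 -> b

CYK table (by increasing span):
  cell(0,0) a: {S,T0}  orig:{S}
  cell(1,1) b: {T1}  orig:{}
  cell(2,2) a: {S,T0}  orig:{S}
  cell(3,3) b: {T1}  orig:{}
  cell(4,4) a: {S,T0}  orig:{S}
  cell(0,1) ab: {A}
  cell(1,2) ba: ∅
  cell(2,3) ab: {A}
  cell(3,4) ba: ∅
  cell(0,2) aba: {S}
  cell(1,3) bab: ∅
  cell(2,4) aba: {S}
  cell(0,3) abab: ∅
  cell(1,4) baba: ∅
  cell(0,4) ababa: {S}

S ∈ T[0,4] ⇒ YES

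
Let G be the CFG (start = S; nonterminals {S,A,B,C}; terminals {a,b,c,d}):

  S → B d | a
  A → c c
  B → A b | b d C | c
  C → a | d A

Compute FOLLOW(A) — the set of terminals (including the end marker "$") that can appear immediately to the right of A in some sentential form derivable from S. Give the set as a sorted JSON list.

FIRST sets, iterate to fixpoint:
iter 1:
  A via A→c c: +{c}
  B via B→A b: +{c}
  B via B→b d C: +{b}
  C via C→a: +{a}
  C via C→d A: +{d}
  S via S→B d: +{b,c}
  S via S→a: +{a}
  FIRST[S]={a,b,c}  FIRST[A]={c}  FIRST[B]={b,c}  FIRST[C]={a,d}
iter 2: done
  FIRST[S]={a,b,c}  FIRST[A]={c}  FIRST[B]={b,c}  FIRST[C]={a,d}

FOLLOW sets:
FOLLOW(S) := {$}
pass 1:
  B→A b: FOLLOW(A) ⊇ FIRST(b) = {b}; new: +{b}
  S→B d: FOLLOW(B) ⊇ FIRST(d) = {d}; new: +{d}
  FOLLOW[S]={$}  FOLLOW[A]={b}  FOLLOW[B]={d}  FOLLOW[C]={}
pass 2:
  B→b d C: FOLLOW(C) ⊇ FOLLOW(B) ⊇ {d}; new: +{d}
  C→d A: FOLLOW(A) ⊇ FOLLOW(C) ⊇ {d}; new: +{d}
  FOLLOW[S]={$}  FOLLOW[A]={b,d}  FOLLOW[B]={d}  FOLLOW[C]={d}
pass 3: — fixpoint
  FOLLOW[S]={$}  FOLLOW[A]={b,d}  FOLLOW[B]={d}  FOLLOW[C]={d}

FOLLOW(A) = ["b", "d"]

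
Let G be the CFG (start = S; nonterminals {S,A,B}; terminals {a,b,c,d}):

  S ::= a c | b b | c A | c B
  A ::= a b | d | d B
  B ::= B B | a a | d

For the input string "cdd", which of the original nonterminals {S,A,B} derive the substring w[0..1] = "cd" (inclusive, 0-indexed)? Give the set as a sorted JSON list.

CNF form of G:
  S -> T0 T3 | T1 T1 | T3 A | T3 B
  A -> T0 T1 | T2 B | d
  B -> B B | T0 T0 | d
  T0 -> a
  T1 -> b
  T2 -> d
  T3 -> c

CYK table (by increasing span) — only the sub-triangle for w[0..1]:
  [0..0]={T3}  "c"  orig:{}
  [1..1]={A,B,T2}  "d"  orig:{A,B}
  [0..1]={S}  "cd"

Original NTs in T[0,1] deriving "cd": ["S"]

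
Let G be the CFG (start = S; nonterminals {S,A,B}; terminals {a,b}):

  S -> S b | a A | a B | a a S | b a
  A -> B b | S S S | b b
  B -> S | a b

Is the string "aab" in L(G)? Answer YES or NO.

CNF form of G:
  S -> S T0 | T0 T1 | T1 A | T1 B | T1 X4
  A -> B T0 | S X2 | T0 T0
  B -> S T0 | T0 T1 | T1 A | T1 B | T1 T0 | T1 X3
  T0 -> b
  T1 -> a
  X2 -> S S
  X3 -> T1 S
  X4 -> T1 S

CYK fill:
  [0..0]={T1}  "a"  orig:{}
  [1..1]={T1}  "a"  orig:{}
  [2..2]={T0}  "b"  orig:{}
  [0..1]=∅  "aa"
  [1..2]={B}  "ab"
  [0..2]={B,S}  "aab"

S ∈ T[0,2] ⇒ YES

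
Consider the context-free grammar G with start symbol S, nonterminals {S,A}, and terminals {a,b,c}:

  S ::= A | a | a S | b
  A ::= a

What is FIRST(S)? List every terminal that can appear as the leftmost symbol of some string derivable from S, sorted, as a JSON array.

Compute FIRST by fixpoint:
[1]
  A via A→a: +{a}
  S via S→A: +{a}
  S via S→b: +{b}
  FIRST[S]={a,b}  FIRST[A]={a}
[2] (stable)
  FIRST[S]={a,b}  FIRST[A]={a}

FIRST(S) = ["a", "b"]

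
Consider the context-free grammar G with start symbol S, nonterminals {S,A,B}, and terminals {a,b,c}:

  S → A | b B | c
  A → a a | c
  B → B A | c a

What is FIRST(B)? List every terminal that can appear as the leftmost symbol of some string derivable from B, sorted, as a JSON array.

Compute FIRST by fixpoint:
[1]
  A via A→a a: +{a}
  A via A→c: +{c}
  B via B→c a: +{c}
  S via S→A: +{a,c}
  S via S→b B: +{b}
  FIRST[S]={a,b,c}  FIRST[A]={a,c}  FIRST[B]={c}
[2] — fixpoint
  FIRST[S]={a,b,c}  FIRST[A]={a,c}  FIRST[B]={c}

FIRST(B) = ["c"]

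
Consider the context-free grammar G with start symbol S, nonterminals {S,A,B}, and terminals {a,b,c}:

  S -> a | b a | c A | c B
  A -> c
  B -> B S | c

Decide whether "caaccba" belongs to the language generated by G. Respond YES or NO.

CNF form of G:
  S -> T0 T1 | T2 A | T2 B | a
  A -> c
  B -> B S | c
  T0 -> b
  T1 -> a
  T2 -> c

CYK fill:
  T[0,0] 'c' = {A,B,T2}  orig:{A,B}
  T[1,1] 'a' = {S,T1}  orig:{S}
  T[2,2] 'a' = {S,T1}  orig:{S}
  T[3,3] 'c' = {A,B,T2}  orig:{A,B}
  T[4,4] 'c' = {A,B,T2}  orig:{A,B}
  T[5,5] 'b' = {T0}  orig:{}
  T[6,6] 'a' = {S,T1}  orig:{S}
  T[0,1] 'ca' = {B}
  T[1,2] 'aa' = ∅
  T[2,3] 'ac' = ∅
  T[3,4] 'cc' = {S}
  T[4,5] 'cb' = ∅
  T[5,6] 'ba' = {S}
  T[0,2] 'caa' = {B}
  T[1,3] 'aac' = ∅
  T[2,4] 'acc' = ∅
  T[3,5] 'ccb' = ∅
  T[4,6] 'cba' = {B}
  T[0,3] 'caac' = ∅
  T[1,4] 'aacc' = ∅
  T[2,5] 'accb' = ∅
  T[3,6] 'ccba' = {S}
  T[0,4] 'caacc' = {B}
  T[1,5] 'aaccb' = ∅
  T[2,6] 'accba' = ∅
  T[0,5] 'caaccb' = ∅
  T[1,6] 'aaccba' = ∅
  T[0,6] 'caaccba' = {B}

S ∉ T[0,6] ⇒ NO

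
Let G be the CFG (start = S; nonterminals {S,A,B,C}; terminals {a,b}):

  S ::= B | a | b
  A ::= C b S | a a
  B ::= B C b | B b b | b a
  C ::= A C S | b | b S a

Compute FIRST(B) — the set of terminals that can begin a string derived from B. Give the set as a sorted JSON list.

FIRST iteration:
round 1:
  A via A→a a: +{a}
  B via B→b a: +{b}
  C via C→A C S: +{a}
  C via C→b: +{b}
  S via S→B: +{b}
  S via S→a: +{a}
  S: {a,b}  A: {a}  B: {b}  C: {a,b}
round 2:
  A via A→C b S: +{b}
  S: {a,b}  A: {a,b}  B: {b}  C: {a,b}
round 3: — fixpoint
  S: {a,b}  A: {a,b}  B: {b}  C: {a,b}

FIRST(B) = ["b"]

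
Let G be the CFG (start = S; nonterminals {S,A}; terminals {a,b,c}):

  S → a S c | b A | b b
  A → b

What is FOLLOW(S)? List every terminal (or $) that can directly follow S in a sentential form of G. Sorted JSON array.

Compute FIRST by fixpoint:
[1]
  A via A→b: +{b}
  S via S→a S c: +{a}
  S via S→b A: +{b}
  S: {a,b}  A: {b}
[2] — fixpoint
  S: {a,b}  A: {b}

FOLLOW iteration:
initialize: $ ∈ FOLLOW(S)
[1]
  S→a S c: FOLLOW(S) ⊇ FIRST(c) = {c}; new: +{c}
  S→b A: FOLLOW(A) ⊇ FOLLOW(S) ⊇ {$,c}; new: +{$,c}
  FOLLOW[S]={$,c}  FOLLOW[A]={$,c}
[2] done
  FOLLOW[S]={$,c}  FOLLOW[A]={$,c}

FOLLOW(S) = ["$", "c"]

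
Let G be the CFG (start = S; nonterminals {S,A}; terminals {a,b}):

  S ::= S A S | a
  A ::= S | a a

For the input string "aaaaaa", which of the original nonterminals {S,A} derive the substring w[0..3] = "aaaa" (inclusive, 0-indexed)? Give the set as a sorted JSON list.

CNF form of G:
  S -> S X2 | a
  A -> S X1 | T0 T0 | a
  T0 -> a
  X1 -> A S
  X2 -> A S

CYK fill — only the sub-triangle for w[0..3]:
  cell(0,0) a: {A,S,T0}  orig:{A,S}
  cell(1,1) a: {A,S,T0}  orig:{A,S}
  cell(2,2) a: {A,S,T0}  orig:{A,S}
  cell(3,3) a: {A,S,T0}  orig:{A,S}
  cell(0,1) aa: {A,X1,X2}  orig:{A}
  cell(1,2) aa: {A,X1,X2}  orig:{A}
  cell(2,3) aa: {A,X1,X2}  orig:{A}
  cell(0,2) aaa: {A,S,X1,X2}  orig:{A,S}
  cell(1,3) aaa: {A,S,X1,X2}  orig:{A,S}
  cell(0,3) aaaa: {A,S,X1,X2}  orig:{A,S}

Original NTs in T[0,3] deriving "aaaa": ["A", "S"]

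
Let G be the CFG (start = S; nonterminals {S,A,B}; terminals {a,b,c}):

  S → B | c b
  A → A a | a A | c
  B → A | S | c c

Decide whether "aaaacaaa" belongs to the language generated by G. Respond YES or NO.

CNF form of G:
  S -> A T0 | T0 A | T1 T1 | T1 T2 | c
  A -> A T0 | T0 A | c
  B -> A T0 | T0 A | T1 T1 | T1 T2 | c
  T0 -> a
  T1 -> c
  T2 -> b

Fill CYK table bottom-up:
  cell(0,0) a: {T0}  orig:{}
  cell(1,1) a: {T0}  orig:{}
  cell(2,2) a: {T0}  orig:{}
  cell(3,3) a: {T0}  orig:{}
  cell(4,4) c: {A,B,S,T1}  orig:{A,B,S}
  cell(5,5) a: {T0}  orig:{}
  cell(6,6) a: {T0}  orig:{}
  cell(7,7) a: {T0}  orig:{}
  cell(0,1) aa: ∅
  cell(1,2) aa: ∅
  cell(2,3) aa: ∅
  cell(3,4) ac: {A,B,S}
  cell(4,5) ca: {A,B,S}
  cell(5,6) aa: ∅
  cell(6,7) aa: ∅
  cell(0,2) aaa: ∅
  cell(1,3) aaa: ∅
  cell(2,4) aac: {A,B,S}
  cell(3,5) aca: {A,B,S}
  cell(4,6) caa: {A,B,S}
  cell(5,7) aaa: ∅
  cell(0,3) aaaa: ∅
  cell(1,4) aaac: {A,B,S}
  cell(2,5) aaca: {A,B,S}
  cell(3,6) acaa: {A,B,S}
  cell(4,7) caaa: {A,B,S}
  cell(0,4) aaaac: {A,B,S}
  cell(1,5) aaaca: {A,B,S}
  cell(2,6) aacaa: {A,B,S}
  cell(3,7) acaaa: {A,B,S}
  cell(0,5) aaaaca: {A,B,S}
  cell(1,6) aaacaa: {A,B,S}
  cell(2,7) aacaaa: {A,B,S}
  cell(0,6) aaaacaa: {A,B,S}
  cell(1,7) aaacaaa: {A,B,S}
  cell(0,7) aaaacaaa: {A,B,S}

S ∈ T[0,7] ⇒ YES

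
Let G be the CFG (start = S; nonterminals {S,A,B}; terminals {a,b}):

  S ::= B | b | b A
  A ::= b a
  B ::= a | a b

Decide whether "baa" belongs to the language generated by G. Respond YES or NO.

Convert to CNF:
  S -> T0 A | T1 T0 | a | b
  A -> T0 T1
  B -> T1 T0 | a
  T0 -> b
  T1 -> a

CYK table (by increasing span):
  [0..0]={S,T0}  "b"  orig:{S}
  [1..1]={B,S,T1}  "a"  orig:{B,S}
  [2..2]={B,S,T1}  "a"  orig:{B,S}
  [0..1]={A}  "ba"
  [1..2]=∅  "aa"
  [0..2]=∅  "baa"

S ∉ T[0,2] ⇒ NO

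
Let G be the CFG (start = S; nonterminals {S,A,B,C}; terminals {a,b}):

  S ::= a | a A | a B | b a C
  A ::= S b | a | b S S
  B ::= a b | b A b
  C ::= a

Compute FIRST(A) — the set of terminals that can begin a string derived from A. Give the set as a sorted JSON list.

FIRST sets, iterate to fixpoint:
iter 1:
  A via A→a: +{a}
  A via A→b S S: +{b}
  B via B→a b: +{a}
  B via B→b A b: +{b}
  C via C→a: +{a}
  S via S→a: +{a}
  S via S→b a C: +{b}
  FIRST(S)={a,b}  FIRST(A)={a,b}  FIRST(B)={a,b}  FIRST(C)={a}
iter 2: (stable)
  FIRST(S)={a,b}  FIRST(A)={a,b}  FIRST(B)={a,b}  FIRST(C)={a}

FIRST(A) = ["a", "b"]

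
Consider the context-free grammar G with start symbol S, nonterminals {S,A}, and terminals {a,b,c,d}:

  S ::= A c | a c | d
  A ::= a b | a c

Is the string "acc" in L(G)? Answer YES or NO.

Convert to CNF:
  S -> A T2 | T0 T2 | d
  A -> T0 T1 | T0 T2
  T0 -> a
  T1 -> b
  T2 -> c

CYK fill:
  [0..0]={T0}  "a"  orig:{}
  [1..1]={T2}  "c"  orig:{}
  [2..2]={T2}  "c"  orig:{}
  [0..1]={A,S}  "ac"
  [1..2]=∅  "cc"
  [0..2]={S}  "acc"

S ∈ T[0,2] ⇒ YES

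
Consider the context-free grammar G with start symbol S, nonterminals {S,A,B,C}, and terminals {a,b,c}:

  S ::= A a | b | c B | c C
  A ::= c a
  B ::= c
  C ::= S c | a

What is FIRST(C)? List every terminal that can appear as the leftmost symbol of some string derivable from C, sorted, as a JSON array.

FIRST sets, iterate to fixpoint:
[1]
  A via A→c a: +{c}
  B via B→c: +{c}
  C via C→a: +{a}
  S via S→A a: +{c}
  S via S→b: +{b}
  FIRST[S]={b,c}  FIRST[A]={c}  FIRST[B]={c}  FIRST[C]={a}
[2]
  C via C→S c: +{b,c}
  FIRST[S]={b,c}  FIRST[A]={c}  FIRST[B]={c}  FIRST[C]={a,b,c}
[3] (no change)
  FIRST[S]={b,c}  FIRST[A]={c}  FIRST[B]={c}  FIRST[C]={a,b,c}

FIRST(C) = ["a", "b", "c"]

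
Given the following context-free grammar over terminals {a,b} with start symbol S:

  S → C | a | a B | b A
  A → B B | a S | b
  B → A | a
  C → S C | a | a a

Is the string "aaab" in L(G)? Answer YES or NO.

Convert to CNF:
  S -> S C | T0 B | T0 T0 | T1 A | a
  A -> B B | T0 S | b
  B -> B B | T0 S | a | b
  C -> S C | T0 T0 | a
  T0 -> a
  T1 -> b

CYK fill:
  [0..0]={B,C,S,T0}  "a"  orig:{B,C,S}
  [1..1]={B,C,S,T0}  "a"  orig:{B,C,S}
  [2..2]={B,C,S,T0}  "a"  orig:{B,C,S}
  [3..3]={A,B,T1}  "b"  orig:{A,B}
  [0..1]={A,B,C,S}  "aa"
  [1..2]={A,B,C,S}  "aa"
  [2..3]={A,B,S}  "ab"
  [0..2]={A,B,C,S}  "aaa"
  [1..3]={A,B,S}  "aab"
  [0..3]={A,B,S}  "aaab"

S ∈ T[0,3] ⇒ YES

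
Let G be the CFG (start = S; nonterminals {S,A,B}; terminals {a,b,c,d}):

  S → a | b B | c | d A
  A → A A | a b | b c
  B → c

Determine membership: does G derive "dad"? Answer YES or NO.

Convert to CNF:
  S -> T1 B | T3 A | a | c
  A -> A A | T0 T1 | T1 T2
  B -> c
  T0 -> a
  T1 -> b
  T2 -> c
  T3 -> d

Fill CYK table bottom-up:
  [0..0]={T3}  "d"  orig:{}
  [1..1]={S,T0}  "a"  orig:{S}
  [2..2]={T3}  "d"  orig:{}
  [0..1]=∅  "da"
  [1..2]=∅  "ad"
  [0..2]=∅  "dad"

S ∉ T[0,2] ⇒ NO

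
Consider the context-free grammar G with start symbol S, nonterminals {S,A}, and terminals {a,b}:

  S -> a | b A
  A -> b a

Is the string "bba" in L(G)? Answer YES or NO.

Convert to CNF:
  S -> T0 A | a
  A -> T0 T1
  T0 -> b
  T1 -> a

CYK table (by increasing span):
  [0..0]={T0}  "b"  orig:{}
  [1..1]={T0}  "b"  orig:{}
  [2..2]={S,T1}  "a"  orig:{S}
  [0..1]=∅  "bb"
  [1..2]={A}  "ba"
  [0..2]={S}  "bba"

S ∈ T[0,2] ⇒ YES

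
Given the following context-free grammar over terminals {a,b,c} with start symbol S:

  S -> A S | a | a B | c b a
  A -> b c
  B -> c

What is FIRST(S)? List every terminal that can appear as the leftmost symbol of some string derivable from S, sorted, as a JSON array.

Compute FIRST by fixpoint:
[1]
  A via A→b c: +{b}
  B via B→c: +{c}
  S via S→A S: +{b}
  S via S→a: +{a}
  S via S→c b a: +{c}
  FIRST[S]={a,b,c}  FIRST[A]={b}  FIRST[B]={c}
[2] done
  FIRST[S]={a,b,c}  FIRST[A]={b}  FIRST[B]={c}

FIRST(S) = ["a", "b", "c"]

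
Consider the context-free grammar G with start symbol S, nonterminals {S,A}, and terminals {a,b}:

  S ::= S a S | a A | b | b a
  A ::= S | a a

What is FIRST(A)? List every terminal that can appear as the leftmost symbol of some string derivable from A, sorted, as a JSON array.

FIRST iteration:
[1]
  A via A→a a: +{a}
  S via S→a A: +{a}
  S via S→b: +{b}
  FIRST[S]={a,b}  FIRST[A]={a}
[2]
  A via A→S: +{b}
  FIRST[S]={a,b}  FIRST[A]={a,b}
[3] — fixpoint
  FIRST[S]={a,b}  FIRST[A]={a,b}

FIRST(A) = ["a", "b"]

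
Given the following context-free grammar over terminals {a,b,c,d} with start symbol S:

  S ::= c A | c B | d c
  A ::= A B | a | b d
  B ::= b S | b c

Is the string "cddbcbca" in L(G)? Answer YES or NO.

CNF form of G:
  S -> T1 T2 | T2 A | T2 B
  A -> A B | T0 T1 | a
  B -> T0 S | T0 T2
  T0 -> b
  T1 -> d
  T2 -> c

CYK table (by increasing span):
  cell(0,0) c: {T2}  orig:{}
  cell(1,1) d: {T1}  orig:{}
  cell(2,2) d: {T1}  orig:{}
  cell(3,3) b: {T0}  orig:{}
  cell(4,4) c: {T2}  orig:{}
  cell(5,5) b: {T0}  orig:{}
  cell(6,6) c: {T2}  orig:{}
  cell(7,7) a: {A}
  cell(0,1) cd: ∅
  cell(1,2) dd: ∅
  cell(2,3) db: ∅
  cell(3,4) bc: {B}
  cell(4,5) cb: ∅
  cell(5,6) bc: {B}
  cell(6,7) ca: {S}
  cell(0,2) cdd: ∅
  cell(1,3) ddb: ∅
  cell(2,4) dbc: ∅
  cell(3,5) bcb: ∅
  cell(4,6) cbc: {S}
  cell(5,7) bca: {B}
  cell(0,3) cddb: ∅
  cell(1,4) ddbc: ∅
  cell(2,5) dbcb: ∅
  cell(3,6) bcbc: {B}
  cell(4,7) cbca: {S}
  cell(0,4) cddbc: ∅
  cell(1,5) ddbcb: ∅
  cell(2,6) dbcbc: ∅
  cell(3,7) bcbca: {B}
  cell(0,5) cddbcb: ∅
  cell(1,6) ddbcbc: ∅
  cell(2,7) dbcbca: ∅
  cell(0,6) cddbcbc: ∅
  cell(1,7) ddbcbca: ∅
  cell(0,7) cddbcbca: ∅

S ∉ T[0,7] ⇒ NO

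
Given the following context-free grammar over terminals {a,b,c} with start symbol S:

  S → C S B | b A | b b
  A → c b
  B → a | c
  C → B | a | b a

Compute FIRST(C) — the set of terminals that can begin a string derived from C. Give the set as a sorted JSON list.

FIRST sets, iterate to fixpoint:
[1]
  A via A→c b: +{c}
  B via B→a: +{a}
  B via B→c: +{c}
  C via C→B: +{a,c}
  C via C→b a: +{b}
  S via S→C S B: +{a,b,c}
  FIRST(S)={a,b,c}  FIRST(A)={c}  FIRST(B)={a,c}  FIRST(C)={a,b,c}
[2] (no change)
  FIRST(S)={a,b,c}  FIRST(A)={c}  FIRST(B)={a,c}  FIRST(C)={a,b,c}

FIRST(C) = ["a", "b", "c"]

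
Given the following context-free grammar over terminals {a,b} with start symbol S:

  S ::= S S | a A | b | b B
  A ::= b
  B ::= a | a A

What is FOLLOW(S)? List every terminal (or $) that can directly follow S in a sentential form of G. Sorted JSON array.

FIRST sets, iterate to fixpoint:
iter 1:
  A via A→b: +{b}
  B via B→a: +{a}
  S via S→a A: +{a}
  S via S→b: +{b}
  FIRST[S]={a,b}  FIRST[A]={b}  FIRST[B]={a}
iter 2: — fixpoint
  FIRST[S]={a,b}  FIRST[A]={b}  FIRST[B]={a}

Compute FOLLOW by fixpoint:
initialize: $ ∈ FOLLOW(S)
pass 1:
  S→S S: FOLLOW(S) ⊇ FIRST(S) = {a,b}; new: +{a,b}
  S→a A: FOLLOW(A) ⊇ FOLLOW(S) ⊇ {$,a,b}; new: +{$,a,b}
  S→b B: FOLLOW(B) ⊇ FOLLOW(S) ⊇ {$,a,b}; new: +{$,a,b}
  FOLLOW(S)={$,a,b}  FOLLOW(A)={$,a,b}  FOLLOW(B)={$,a,b}
pass 2: done
  FOLLOW(S)={$,a,b}  FOLLOW(A)={$,a,b}  FOLLOW(B)={$,a,b}

FOLLOW(S) = ["$", "a", "b"]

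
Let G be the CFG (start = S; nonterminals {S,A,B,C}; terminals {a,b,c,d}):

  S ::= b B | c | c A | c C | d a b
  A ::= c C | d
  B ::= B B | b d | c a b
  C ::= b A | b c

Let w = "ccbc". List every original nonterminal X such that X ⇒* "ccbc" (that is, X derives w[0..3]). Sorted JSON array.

CNF form of G:
  S -> T0 A | T0 C | T1 B | T2 X5 | c
  A -> T0 C | d
  B -> B B | T0 X4 | T1 T2
  C -> T1 A | T1 T0
  T0 -> c
  T1 -> b
  T2 -> d
  T3 -> a
  X4 -> T3 T1
  X5 -> T3 T1

CYK fill — only the sub-triangle for w[0..3]:
  T[0,0] 'c' = {S,T0}  orig:{S}
  T[1,1] 'c' = {S,T0}  orig:{S}
  T[2,2] 'b' = {T1}  orig:{}
  T[3,3] 'c' = {S,T0}  orig:{S}
  T[0,1] 'cc' = ∅
  T[1,2] 'cb' = ∅
  T[2,3] 'bc' = {C}
  T[0,2] 'ccb' = ∅
  T[1,3] 'cbc' = {A,S}
  T[0,3] 'ccbc' = {S}

Original NTs in T[0,3] deriving "ccbc": ["S"]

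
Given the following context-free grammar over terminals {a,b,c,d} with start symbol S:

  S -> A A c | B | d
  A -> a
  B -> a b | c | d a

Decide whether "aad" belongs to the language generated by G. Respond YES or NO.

CNF form of G:
  S -> A X4 | T0 T1 | T2 T0 | c | d
  A -> a
  B -> T0 T1 | T2 T0 | c
  T0 -> a
  T1 -> b
  T2 -> d
  T3 -> c
  X4 -> A T3

CYK table (by increasing span):
  T[0,0] 'a' = {A,T0}  orig:{A}
  T[1,1] 'a' = {A,T0}  orig:{A}
  T[2,2] 'd' = {S,T2}  orig:{S}
  T[0,1] 'aa' = ∅
  T[1,2] 'ad' = ∅
  T[0,2] 'aad' = ∅

S ∉ T[0,2] ⇒ NO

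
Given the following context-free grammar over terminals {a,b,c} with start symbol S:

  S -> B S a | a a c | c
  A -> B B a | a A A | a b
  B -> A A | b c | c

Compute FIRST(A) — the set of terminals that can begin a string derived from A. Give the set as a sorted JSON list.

Compute FIRST by fixpoint:
[1]
  A via A→a A A: +{a}
  B via B→A A: +{a}
  B via B→b c: +{b}
  B via B→c: +{c}
  S via S→B S a: +{a,b,c}
  S: {a,b,c}  A: {a}  B: {a,b,c}
[2]
  A via A→B B a: +{b,c}
  S: {a,b,c}  A: {a,b,c}  B: {a,b,c}
[3] done
  S: {a,b,c}  A: {a,b,c}  B: {a,b,c}

FIRST(A) = ["a", "b", "c"]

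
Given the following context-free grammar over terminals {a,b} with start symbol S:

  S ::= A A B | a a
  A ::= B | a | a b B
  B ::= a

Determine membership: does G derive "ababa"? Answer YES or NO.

CNF form of G:
  S -> A X3 | T0 T0
  A -> T0 X2 | a
  B -> a
  T0 -> a
  T1 -> b
  X2 -> T1 B
  X3 -> A B

CYK table (by increasing span):
  T[0,0] 'a' = {A,B,T0}  orig:{A,B}
  T[1,1] 'b' = {T1}  orig:{}
  T[2,2] 'a' = {A,B,T0}  orig:{A,B}
  T[3,3] 'b' = {T1}  orig:{}
  T[4,4] 'a' = {A,B,T0}  orig:{A,B}
  T[0,1] 'ab' = ∅
  T[1,2] 'ba' = {X2}  orig:{}
  T[2,3] 'ab' = ∅
  T[3,4] 'ba' = {X2}  orig:{}
  T[0,2] 'aba' = {A}
  T[1,3] 'bab' = ∅
  T[2,4] 'aba' = {A}
  T[0,3] 'abab' = ∅
  T[1,4] 'baba' = ∅
  T[0,4] 'ababa' = ∅

S ∉ T[0,4] ⇒ NO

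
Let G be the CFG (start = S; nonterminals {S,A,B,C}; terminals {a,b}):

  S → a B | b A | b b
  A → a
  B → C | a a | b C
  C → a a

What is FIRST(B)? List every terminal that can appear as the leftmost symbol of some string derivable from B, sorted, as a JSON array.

Compute FIRST by fixpoint:
[1]
  A via A→a: +{a}
  B via B→a a: +{a}
  B via B→b C: +{b}
  C via C→a a: +{a}
  S via S→a B: +{a}
  S via S→b A: +{b}
  FIRST(S)={a,b}  FIRST(A)={a}  FIRST(B)={a,b}  FIRST(C)={a}
[2] done
  FIRST(S)={a,b}  FIRST(A)={a}  FIRST(B)={a,b}  FIRST(C)={a}

FIRST(B) = ["a", "b"]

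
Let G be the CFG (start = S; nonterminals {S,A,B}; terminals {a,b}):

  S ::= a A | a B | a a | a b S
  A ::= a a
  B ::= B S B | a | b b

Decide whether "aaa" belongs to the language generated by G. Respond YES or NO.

CNF form of G:
  S -> T0 A | T0 B | T0 T0 | T0 X3
  A -> T0 T0
  B -> B X2 | T1 T1 | a
  T0 -> a
  T1 -> b
  X2 -> S B
  X3 -> T1 S

CYK table (by increasing span):
  [0..0]={B,T0}  "a"  orig:{B}
  [1..1]={B,T0}  "a"  orig:{B}
  [2..2]={B,T0}  "a"  orig:{B}
  [0..1]={A,S}  "aa"
  [1..2]={A,S}  "aa"
  [0..2]={S,X2}  "aaa"  orig:{S}

S ∈ T[0,2] ⇒ YES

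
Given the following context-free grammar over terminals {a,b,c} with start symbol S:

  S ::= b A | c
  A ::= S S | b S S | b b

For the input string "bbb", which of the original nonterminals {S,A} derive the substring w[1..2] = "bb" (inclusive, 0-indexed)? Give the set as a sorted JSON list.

CNF form of G:
  S -> T0 A | c
  A -> S S | T0 T0 | T0 X1
  T0 -> b
  X1 -> S S

CYK table (by increasing span) — only the sub-triangle for w[1..2]:
  [1..1]={T0}  "b"  orig:{}
  [2..2]={T0}  "b"  orig:{}
  [1..2]={A}  "bb"

Original NTs in T[1,2] deriving "bb": ["A"]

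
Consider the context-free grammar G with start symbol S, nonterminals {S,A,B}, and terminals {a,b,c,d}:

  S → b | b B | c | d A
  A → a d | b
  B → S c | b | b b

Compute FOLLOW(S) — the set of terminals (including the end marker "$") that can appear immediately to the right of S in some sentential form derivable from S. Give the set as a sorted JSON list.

FIRST sets, iterate to fixpoint:
pass 1:
  A via A→a d: +{a}
  A via A→b: +{b}
  B via B→b: +{b}
  S via S→b: +{b}
  S via S→c: +{c}
  S via S→d A: +{d}
  FIRST[S]={b,c,d}  FIRST[A]={a,b}  FIRST[B]={b}
pass 2:
  B via B→S c: +{c,d}
  FIRST[S]={b,c,d}  FIRST[A]={a,b}  FIRST[B]={b,c,d}
pass 3: — fixpoint
  FIRST[S]={b,c,d}  FIRST[A]={a,b}  FIRST[B]={b,c,d}

Compute FOLLOW by fixpoint:
initialize: $ ∈ FOLLOW(S)
round 1:
  B→S c: FOLLOW(S) ⊇ FIRST(c) = {c}; new: +{c}
  S→b B: FOLLOW(B) ⊇ FOLLOW(S) ⊇ {$,c}; new: +{$,c}
  S→d A: FOLLOW(A) ⊇ FOLLOW(S) ⊇ {$,c}; new: +{$,c}
  S: {$,c}  A: {$,c}  B: {$,c}
round 2: done
  S: {$,c}  A: {$,c}  B: {$,c}

FOLLOW(S) = ["$", "c"]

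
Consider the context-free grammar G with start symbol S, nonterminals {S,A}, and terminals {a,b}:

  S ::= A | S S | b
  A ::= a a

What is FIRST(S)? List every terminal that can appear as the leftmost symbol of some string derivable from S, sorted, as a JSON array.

FIRST sets, iterate to fixpoint:
pass 1:
  A via A→a a: +{a}
  S via S→A: +{a}
  S via S→b: +{b}
  FIRST(S)={a,b}  FIRST(A)={a}
pass 2: (no change)
  FIRST(S)={a,b}  FIRST(A)={a}

FIRST(S) = ["a", "b"]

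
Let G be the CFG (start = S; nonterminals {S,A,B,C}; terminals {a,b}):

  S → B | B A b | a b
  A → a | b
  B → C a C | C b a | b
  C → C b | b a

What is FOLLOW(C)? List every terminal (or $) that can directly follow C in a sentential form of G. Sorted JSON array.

FIRST sets, iterate to fixpoint:
iter 1:
  A via A→a: +{a}
  A via A→b: +{b}
  B via B→b: +{b}
  C via C→b a: +{b}
  S via S→B: +{b}
  S via S→a b: +{a}
  S: {a,b}  A: {a,b}  B: {b}  C: {b}
iter 2: done
  S: {a,b}  A: {a,b}  B: {b}  C: {b}

FOLLOW sets:
initialize: $ ∈ FOLLOW(S)
pass 1:
  B→C a C: FOLLOW(C) ⊇ FIRST(a) = {a}; new: +{a}
  B→C b a: FOLLOW(C) ⊇ FIRST(b) = {b}; new: +{b}
  S→B: FOLLOW(B) ⊇ FOLLOW(S) ⊇ {$}; new: +{$}
  S→B A b: FOLLOW(B) ⊇ FIRST(A) = {a,b}; new: +{a,b}
  S→B A b: FOLLOW(A) ⊇ FIRST(b) = {b}; new: +{b}
  FOLLOW(S)={$}  FOLLOW(A)={b}  FOLLOW(B)={$,a,b}  FOLLOW(C)={a,b}
pass 2:
  B→C a C: FOLLOW(C) ⊇ FOLLOW(B) ⊇ {$,a,b}; new: +{$}
  FOLLOW(S)={$}  FOLLOW(A)={b}  FOLLOW(B)={$,a,b}  FOLLOW(C)={$,a,b}
pass 3: (stable)
  FOLLOW(S)={$}  FOLLOW(A)={b}  FOLLOW(B)={$,a,b}  FOLLOW(C)={$,a,b}

FOLLOW(C) = ["$", "a", "b"]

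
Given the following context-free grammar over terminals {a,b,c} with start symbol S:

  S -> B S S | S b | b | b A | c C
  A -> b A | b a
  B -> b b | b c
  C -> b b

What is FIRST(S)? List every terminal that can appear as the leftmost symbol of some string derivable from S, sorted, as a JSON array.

FIRST sets, iterate to fixpoint:
pass 1:
  A via A→b A: +{b}
  B via B→b b: +{b}
  C via C→b b: +{b}
  S via S→B S S: +{b}
  S via S→c C: +{c}
  S: {b,c}  A: {b}  B: {b}  C: {b}
pass 2: — fixpoint
  S: {b,c}  A: {b}  B: {b}  C: {b}

FIRST(S) = ["b", "c"]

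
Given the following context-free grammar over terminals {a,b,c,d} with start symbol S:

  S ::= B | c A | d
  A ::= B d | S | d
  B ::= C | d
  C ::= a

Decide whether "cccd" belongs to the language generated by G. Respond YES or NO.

Convert to CNF:
  S -> T1 A | a | d
  A -> B T0 | T1 A | a | d
  B -> a | d
  C -> a
  T0 -> d
  T1 -> c

CYK table (by increasing span):
  cell(0,0) c: {T1}  orig:{}
  cell(1,1) c: {T1}  orig:{}
  cell(2,2) c: {T1}  orig:{}
  cell(3,3) d: {A,B,S,T0}  orig:{A,B,S}
  cell(0,1) cc: ∅
  cell(1,2) cc: ∅
  cell(2,3) cd: {A,S}
  cell(0,2) ccc: ∅
  cell(1,3) ccd: {A,S}
  cell(0,3) cccd: {A,S}

S ∈ T[0,3] ⇒ YES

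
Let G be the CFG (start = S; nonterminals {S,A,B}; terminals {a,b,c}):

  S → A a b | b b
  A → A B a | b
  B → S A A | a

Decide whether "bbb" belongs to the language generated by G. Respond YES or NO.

Convert to CNF:
  S -> A X4 | T1 T1
  A -> A X2 | b
  B -> S X3 | a
  T0 -> a
  T1 -> b
  X2 -> B T0
  X3 -> A A
  X4 -> T0 T1

CYK table (by increasing span):
  cell(0,0) b: {A,T1}  orig:{A}
  cell(1,1) b: {A,T1}  orig:{A}
  cell(2,2) b: {A,T1}  orig:{A}
  cell(0,1) bb: {S,X3}  orig:{S}
  cell(1,2) bb: {S,X3}  orig:{S}
  cell(0,2) bbb: ∅

S ∉ T[0,2] ⇒ NO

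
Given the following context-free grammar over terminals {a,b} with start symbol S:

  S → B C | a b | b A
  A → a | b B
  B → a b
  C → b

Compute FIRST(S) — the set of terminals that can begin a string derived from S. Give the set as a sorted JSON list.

Compute FIRST by fixpoint:
iter 1:
  A via A→a: +{a}
  A via A→b B: +{b}
  B via B→a b: +{a}
  C via C→b: +{b}
  S via S→B C: +{a}
  S via S→b A: +{b}
  FIRST(S)={a,b}  FIRST(A)={a,b}  FIRST(B)={a}  FIRST(C)={b}
iter 2: done
  FIRST(S)={a,b}  FIRST(A)={a,b}  FIRST(B)={a}  FIRST(C)={b}

FIRST(S) = ["a", "b"]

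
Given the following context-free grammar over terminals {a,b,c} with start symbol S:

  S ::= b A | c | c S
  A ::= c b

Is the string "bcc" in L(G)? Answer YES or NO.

CNF form of G:
  S -> T0 S | T1 A | c
  A -> T0 T1
  T0 -> c
  T1 -> b

Fill CYK table bottom-up:
  cell(0,0) b: {T1}  orig:{}
  cell(1,1) c: {S,T0}  orig:{S}
  cell(2,2) c: {S,T0}  orig:{S}
  cell(0,1) bc: ∅
  cell(1,2) cc: {S}
  cell(0,2) bcc: ∅

S ∉ T[0,2] ⇒ NO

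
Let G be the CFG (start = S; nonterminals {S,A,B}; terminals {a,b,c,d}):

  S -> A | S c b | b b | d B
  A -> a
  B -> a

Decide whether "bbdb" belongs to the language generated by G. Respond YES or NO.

CNF form of G:
  S -> S X3 | T1 T1 | T2 B | a
  A -> a
  B -> a
  T0 -> c
  T1 -> b
  T2 -> d
  X3 -> T0 T1

Fill CYK table bottom-up:
  cell(0,0) b: {T1}  orig:{}
  cell(1,1) b: {T1}  orig:{}
  cell(2,2) d: {T2}  orig:{}
  cell(3,3) b: {T1}  orig:{}
  cell(0,1) bb: {S}
  cell(1,2) bd: ∅
  cell(2,3) db: ∅
  cell(0,2) bbd: ∅
  cell(1,3) bdb: ∅
  cell(0,3) bbdb: ∅

S ∉ T[0,3] ⇒ NO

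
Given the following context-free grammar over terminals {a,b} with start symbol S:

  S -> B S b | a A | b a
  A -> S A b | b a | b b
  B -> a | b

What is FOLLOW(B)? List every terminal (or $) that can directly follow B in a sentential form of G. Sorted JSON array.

Compute FIRST by fixpoint:
iter 1:
  A via A→b a: +{b}
  B via B→a: +{a}
  B via B→b: +{b}
  S via S→B S b: +{a,b}
  S: {a,b}  A: {b}  B: {a,b}
iter 2:
  A via A→S A b: +{a}
  S: {a,b}  A: {a,b}  B: {a,b}
iter 3: (stable)
  S: {a,b}  A: {a,b}  B: {a,b}

Compute FOLLOW by fixpoint:
seed FOLLOW(S) with $
pass 1:
  A→S A b: FOLLOW(S) ⊇ FIRST(A) = {a,b}; new: +{a,b}
  A→S A b: FOLLOW(A) ⊇ FIRST(b) = {b}; new: +{b}
  S→B S b: FOLLOW(B) ⊇ FIRST(S) = {a,b}; new: +{a,b}
  S→a A: FOLLOW(A) ⊇ FOLLOW(S) ⊇ {$,a,b}; new: +{$,a}
  S: {$,a,b}  A: {$,a,b}  B: {a,b}
pass 2: — fixpoint
  S: {$,a,b}  A: {$,a,b}  B: {a,b}

FOLLOW(B) = ["a", "b"]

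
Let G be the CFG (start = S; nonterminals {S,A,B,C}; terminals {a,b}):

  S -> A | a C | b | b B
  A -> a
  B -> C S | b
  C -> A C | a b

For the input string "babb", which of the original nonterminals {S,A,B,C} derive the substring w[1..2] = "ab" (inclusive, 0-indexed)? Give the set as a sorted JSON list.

CNF form of G:
  S -> T0 C | T1 B | a | b
  A -> a
  B -> C S | b
  C -> A C | T0 T1
  T0 -> a
  T1 -> b

Fill CYK table bottom-up — only the sub-triangle for w[1..2]:
  cell(1,1) a: {A,S,T0}  orig:{A,S}
  cell(2,2) b: {B,S,T1}  orig:{B,S}
  cell(1,2) ab: {C}

Original NTs in T[1,2] deriving "ab": ["C"]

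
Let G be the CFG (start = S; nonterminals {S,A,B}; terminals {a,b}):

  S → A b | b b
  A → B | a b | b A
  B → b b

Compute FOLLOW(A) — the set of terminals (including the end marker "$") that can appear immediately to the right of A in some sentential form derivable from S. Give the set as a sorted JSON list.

FIRST sets, iterate to fixpoint:
round 1:
  A via A→a b: +{a}
  A via A→b A: +{b}
  B via B→b b: +{b}
  S via S→A b: +{a,b}
  FIRST(S)={a,b}  FIRST(A)={a,b}  FIRST(B)={b}
round 2: (stable)
  FIRST(S)={a,b}  FIRST(A)={a,b}  FIRST(B)={b}

FOLLOW sets:
initialize: $ ∈ FOLLOW(S)
[1]
  S→A b: FOLLOW(A) ⊇ FIRST(b) = {b}; new: +{b}
  FOLLOW[S]={$}  FOLLOW[A]={b}  FOLLOW[B]={}
[2]
  A→B: FOLLOW(B) ⊇ FOLLOW(A) ⊇ {b}; new: +{b}
  FOLLOW[S]={$}  FOLLOW[A]={b}  FOLLOW[B]={b}
[3] (stable)
  FOLLOW[S]={$}  FOLLOW[A]={b}  FOLLOW[B]={b}

FOLLOW(A) = ["b"]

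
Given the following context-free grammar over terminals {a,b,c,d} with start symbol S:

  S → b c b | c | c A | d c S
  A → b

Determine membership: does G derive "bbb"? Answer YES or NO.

Convert to CNF:
  S -> T0 X3 | T1 A | T2 X4 | c
  A -> b
  T0 -> b
  T1 -> c
  T2 -> d
  X3 -> T1 T0
  X4 -> T1 S

CYK table (by increasing span):
  T[0,0] 'b' = {A,T0}  orig:{A}
  T[1,1] 'b' = {A,T0}  orig:{A}
  T[2,2] 'b' = {A,T0}  orig:{A}
  T[0,1] 'bb' = ∅
  T[1,2] 'bb' = ∅
  T[0,2] 'bbb' = ∅

S ∉ T[0,2] ⇒ NO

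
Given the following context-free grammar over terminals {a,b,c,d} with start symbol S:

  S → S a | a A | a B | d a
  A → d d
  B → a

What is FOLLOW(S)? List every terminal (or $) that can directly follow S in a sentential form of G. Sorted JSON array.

Compute FIRST by fixpoint:
pass 1:
  A via A→d d: +{d}
  B via B→a: +{a}
  S via S→a A: +{a}
  S via S→d a: +{d}
  FIRST[S]={a,d}  FIRST[A]={d}  FIRST[B]={a}
pass 2: (no change)
  FIRST[S]={a,d}  FIRST[A]={d}  FIRST[B]={a}

Compute FOLLOW by fixpoint:
seed FOLLOW(S) with $
round 1:
  S→S a: FOLLOW(S) ⊇ FIRST(a) = {a}; new: +{a}
  S→a A: FOLLOW(A) ⊇ FOLLOW(S) ⊇ {$,a}; new: +{$,a}
  S→a B: FOLLOW(B) ⊇ FOLLOW(S) ⊇ {$,a}; new: +{$,a}
  S: {$,a}  A: {$,a}  B: {$,a}
round 2: — fixpoint
  S: {$,a}  A: {$,a}  B: {$,a}

FOLLOW(S) = ["$", "a"]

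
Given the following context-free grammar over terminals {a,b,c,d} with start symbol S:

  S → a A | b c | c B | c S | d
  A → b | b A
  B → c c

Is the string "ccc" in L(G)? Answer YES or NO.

Convert to CNF:
  S -> T0 T1 | T1 B | T1 S | T2 A | d
  A -> T0 A | b
  B -> T1 T1
  T0 -> b
  T1 -> c
  T2 -> a

CYK table (by increasing span):
  [0..0]={T1}  "c"  orig:{}
  [1..1]={T1}  "c"  orig:{}
  [2..2]={T1}  "c"  orig:{}
  [0..1]={B}  "cc"
  [1..2]={B}  "cc"
  [0..2]={S}  "ccc"

S ∈ T[0,2] ⇒ YES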